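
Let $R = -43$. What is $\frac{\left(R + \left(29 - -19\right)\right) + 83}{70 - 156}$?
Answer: $- \frac{44}{43} \approx -1.0233$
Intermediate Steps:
$\frac{\left(R + \left(29 - -19\right)\right) + 83}{70 - 156} = \frac{\left(-43 + \left(29 - -19\right)\right) + 83}{70 - 156} = \frac{\left(-43 + \left(29 + 19\right)\right) + 83}{-86} = \left(\left(-43 + 48\right) + 83\right) \left(- \frac{1}{86}\right) = \left(5 + 83\right) \left(- \frac{1}{86}\right) = 88 \left(- \frac{1}{86}\right) = - \frac{44}{43}$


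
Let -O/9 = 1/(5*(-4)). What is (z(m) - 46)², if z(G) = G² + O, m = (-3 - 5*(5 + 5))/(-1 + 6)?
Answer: 44635761/10000 ≈ 4463.6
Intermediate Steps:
O = 9/20 (O = -9/(5*(-4)) = -9*(-1)/(5*4) = -9*(-1/20) = 9/20 ≈ 0.45000)
m = -53/5 (m = (-3 - 5*10)/5 = (-3 - 50)*(⅕) = -53*⅕ = -53/5 ≈ -10.600)
z(G) = 9/20 + G² (z(G) = G² + 9/20 = 9/20 + G²)
(z(m) - 46)² = ((9/20 + (-53/5)²) - 46)² = ((9/20 + 2809/25) - 46)² = (11281/100 - 46)² = (6681/100)² = 44635761/10000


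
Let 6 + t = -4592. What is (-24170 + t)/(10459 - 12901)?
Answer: 14384/1221 ≈ 11.781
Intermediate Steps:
t = -4598 (t = -6 - 4592 = -4598)
(-24170 + t)/(10459 - 12901) = (-24170 - 4598)/(10459 - 12901) = -28768/(-2442) = -28768*(-1/2442) = 14384/1221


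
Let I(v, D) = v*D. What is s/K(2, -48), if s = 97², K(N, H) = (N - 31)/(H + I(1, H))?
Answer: 903264/29 ≈ 31147.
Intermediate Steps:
I(v, D) = D*v
K(N, H) = (-31 + N)/(2*H) (K(N, H) = (N - 31)/(H + H*1) = (-31 + N)/(H + H) = (-31 + N)/((2*H)) = (-31 + N)*(1/(2*H)) = (-31 + N)/(2*H))
s = 9409
s/K(2, -48) = 9409/(((½)*(-31 + 2)/(-48))) = 9409/(((½)*(-1/48)*(-29))) = 9409/(29/96) = 9409*(96/29) = 903264/29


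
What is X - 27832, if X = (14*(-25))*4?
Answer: -29232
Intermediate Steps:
X = -1400 (X = -350*4 = -1400)
X - 27832 = -1400 - 27832 = -29232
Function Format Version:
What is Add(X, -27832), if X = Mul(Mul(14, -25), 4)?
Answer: -29232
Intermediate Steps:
X = -1400 (X = Mul(-350, 4) = -1400)
Add(X, -27832) = Add(-1400, -27832) = -29232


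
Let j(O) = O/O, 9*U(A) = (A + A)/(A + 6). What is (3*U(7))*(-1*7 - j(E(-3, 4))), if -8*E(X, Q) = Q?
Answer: -112/39 ≈ -2.8718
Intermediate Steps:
E(X, Q) = -Q/8
U(A) = 2*A/(9*(6 + A)) (U(A) = ((A + A)/(A + 6))/9 = ((2*A)/(6 + A))/9 = (2*A/(6 + A))/9 = 2*A/(9*(6 + A)))
j(O) = 1
(3*U(7))*(-1*7 - j(E(-3, 4))) = (3*((2/9)*7/(6 + 7)))*(-1*7 - 1*1) = (3*((2/9)*7/13))*(-7 - 1) = (3*((2/9)*7*(1/13)))*(-8) = (3*(14/117))*(-8) = (14/39)*(-8) = -112/39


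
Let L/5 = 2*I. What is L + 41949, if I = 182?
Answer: 43769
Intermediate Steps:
L = 1820 (L = 5*(2*182) = 5*364 = 1820)
L + 41949 = 1820 + 41949 = 43769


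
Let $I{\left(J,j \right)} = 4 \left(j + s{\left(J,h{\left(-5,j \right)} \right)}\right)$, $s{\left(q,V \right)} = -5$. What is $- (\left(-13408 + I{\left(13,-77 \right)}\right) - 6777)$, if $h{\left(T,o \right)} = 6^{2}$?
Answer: $20513$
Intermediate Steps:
$h{\left(T,o \right)} = 36$
$I{\left(J,j \right)} = -20 + 4 j$ ($I{\left(J,j \right)} = 4 \left(j - 5\right) = 4 \left(-5 + j\right) = -20 + 4 j$)
$- (\left(-13408 + I{\left(13,-77 \right)}\right) - 6777) = - (\left(-13408 + \left(-20 + 4 \left(-77\right)\right)\right) - 6777) = - (\left(-13408 - 328\right) - 6777) = - (-13736 - 6777) = \left(-1\right) \left(-20513\right) = 20513$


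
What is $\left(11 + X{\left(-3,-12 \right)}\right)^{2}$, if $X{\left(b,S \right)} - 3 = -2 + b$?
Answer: $81$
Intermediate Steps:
$X{\left(b,S \right)} = 1 + b$ ($X{\left(b,S \right)} = 3 + \left(-2 + b\right) = 1 + b$)
$\left(11 + X{\left(-3,-12 \right)}\right)^{2} = \left(11 + \left(1 - 3\right)\right)^{2} = \left(11 - 2\right)^{2} = 9^{2} = 81$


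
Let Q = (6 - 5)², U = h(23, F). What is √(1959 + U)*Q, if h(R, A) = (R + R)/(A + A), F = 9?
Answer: √17654/3 ≈ 44.289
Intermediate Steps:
h(R, A) = R/A (h(R, A) = (2*R)/((2*A)) = (2*R)*(1/(2*A)) = R/A)
U = 23/9 ≈ 2.5556
Q = 1 (Q = 1² = 1)
√(1959 + U)*Q = √(1959 + 23/9)*1 = √(17654/9)*1 = (√17654/3)*1 = √17654/3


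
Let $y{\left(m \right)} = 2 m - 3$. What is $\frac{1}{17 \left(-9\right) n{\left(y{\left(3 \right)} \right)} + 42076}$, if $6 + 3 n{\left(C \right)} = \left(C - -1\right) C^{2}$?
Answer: $\frac{1}{40546} \approx 2.4663 \cdot 10^{-5}$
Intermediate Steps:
$y{\left(m \right)} = -3 + 2 m$
$n{\left(C \right)} = -2 + \frac{C^{2} \left(1 + C\right)}{3}$ ($n{\left(C \right)} = -2 + \frac{\left(C - -1\right) C^{2}}{3} = -2 + \frac{\left(C + 1\right) C^{2}}{3} = -2 + \frac{\left(1 + C\right) C^{2}}{3} = -2 + \frac{C^{2} \left(1 + C\right)}{3}$)
$\frac{1}{17 \left(-9\right) n{\left(y{\left(3 \right)} \right)} + 42076} = \frac{1}{17 \left(-9\right) \left(-2 + \frac{\left(-3 + 2 \cdot 3\right)^{2}}{3} + \frac{\left(-3 + 2 \cdot 3\right)^{3}}{3}\right) + 42076} = \frac{1}{- 153 \left(-2 + \frac{\left(-3 + 6\right)^{2}}{3} + \frac{\left(-3 + 6\right)^{3}}{3}\right) + 42076} = \frac{1}{- 153 \left(-2 + \frac{3^{2}}{3} + \frac{3^{3}}{3}\right) + 42076} = \frac{1}{- 153 \left(-2 + \frac{1}{3} \cdot 9 + \frac{1}{3} \cdot 27\right) + 42076} = \frac{1}{- 153 \left(-2 + 3 + 9\right) + 42076} = \frac{1}{\left(-153\right) 10 + 42076} = \frac{1}{-1530 + 42076} = \frac{1}{40546}$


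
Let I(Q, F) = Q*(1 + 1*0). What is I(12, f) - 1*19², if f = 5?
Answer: -349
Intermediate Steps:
I(Q, F) = Q (I(Q, F) = Q*(1 + 0) = Q*1 = Q)
I(12, f) - 1*19² = 12 - 1*19² = 12 - 1*361 = 12 - 361 = -349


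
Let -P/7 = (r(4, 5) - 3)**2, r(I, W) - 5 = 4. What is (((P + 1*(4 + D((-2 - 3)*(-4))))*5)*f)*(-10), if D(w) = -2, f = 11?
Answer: 137500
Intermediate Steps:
r(I, W) = 9 (r(I, W) = 5 + 4 = 9)
P = -252 (P = -7*(9 - 3)**2 = -7*6**2 = -7*36 = -252)
(((P + 1*(4 + D((-2 - 3)*(-4))))*5)*f)*(-10) = (((-252 + 1*(4 - 2))*5)*11)*(-10) = (((-252 + 1*2)*5)*11)*(-10) = (((-252 + 2)*5)*11)*(-10) = (-250*5*11)*(-10) = -1250*11*(-10) = -13750*(-10) = 137500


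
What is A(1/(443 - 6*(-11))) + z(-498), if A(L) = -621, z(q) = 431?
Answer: -190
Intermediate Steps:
A(1/(443 - 6*(-11))) + z(-498) = -621 + 431 = -190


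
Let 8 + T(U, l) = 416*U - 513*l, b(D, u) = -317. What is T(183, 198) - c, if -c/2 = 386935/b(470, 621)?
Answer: -8842788/317 ≈ -27895.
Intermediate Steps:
c = 773870/317 (c = -773870/(-317) = -773870*(-1)/317 = -2*(-386935/317) = 773870/317 ≈ 2441.2)
T(U, l) = -8 - 513*l + 416*U (T(U, l) = -8 + (416*U - 513*l) = -8 + (-513*l + 416*U) = -8 - 513*l + 416*U)
T(183, 198) - c = (-8 - 513*198 + 416*183) - 1*773870/317 = (-8 - 101574 + 76128) - 773870/317 = -25454 - 773870/317 = -8842788/317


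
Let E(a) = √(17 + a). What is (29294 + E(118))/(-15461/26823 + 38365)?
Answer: 392876481/514524467 + 80469*√15/1029048934 ≈ 0.76388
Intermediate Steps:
(29294 + E(118))/(-15461/26823 + 38365) = (29294 + √(17 + 118))/(-15461/26823 + 38365) = (29294 + √135)/(-15461*1/26823 + 38365) = (29294 + 3*√15)/(-15461/26823 + 38365) = (29294 + 3*√15)/(1029048934/26823) = (29294 + 3*√15)*(26823/1029048934) = 392876481/514524467 + 80469*√15/1029048934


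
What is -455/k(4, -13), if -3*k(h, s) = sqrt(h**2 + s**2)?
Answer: 273*sqrt(185)/37 ≈ 100.36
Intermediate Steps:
k(h, s) = -sqrt(h**2 + s**2)/3
-455/k(4, -13) = -455*(-3/sqrt(4**2 + (-13)**2)) = -455*(-3/sqrt(16 + 169)) = -455*(-3*sqrt(185)/185) = -(-273)*sqrt(185)/37 = 273*sqrt(185)/37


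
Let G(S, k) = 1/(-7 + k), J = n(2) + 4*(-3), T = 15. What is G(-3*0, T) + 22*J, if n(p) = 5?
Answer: -1231/8 ≈ -153.88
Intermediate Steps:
J = -7 (J = 5 + 4*(-3) = 5 - 12 = -7)
G(-3*0, T) + 22*J = 1/(-7 + 15) + 22*(-7) = 1/8 - 154 = -1231/8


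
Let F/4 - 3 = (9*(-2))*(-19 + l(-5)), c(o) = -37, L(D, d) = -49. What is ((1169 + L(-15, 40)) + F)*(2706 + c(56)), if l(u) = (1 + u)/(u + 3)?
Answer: 6288164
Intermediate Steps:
l(u) = (1 + u)/(3 + u)
F = 1236 (F = 12 + 4*((9*(-2))*(-19 + (1 - 5)/(3 - 5))) = 12 + 4*(-18*(-19 - 4/(-2))) = 12 + 4*(-18*(-19 - 1/2*(-4))) = 12 + 4*(-18*(-19 + 2)) = 12 + 4*(-18*(-17)) = 12 + 4*306 = 12 + 1224 = 1236)
((1169 + L(-15, 40)) + F)*(2706 + c(56)) = ((1169 - 49) + 1236)*(2706 - 37) = (1120 + 1236)*2669 = 2356*2669 = 6288164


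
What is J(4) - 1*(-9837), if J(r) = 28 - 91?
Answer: 9774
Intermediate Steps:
J(r) = -63
J(4) - 1*(-9837) = -63 - 1*(-9837) = -63 + 9837 = 9774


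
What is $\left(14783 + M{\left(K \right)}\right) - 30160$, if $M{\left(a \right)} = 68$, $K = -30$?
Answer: $-15309$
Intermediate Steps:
$\left(14783 + M{\left(K \right)}\right) - 30160 = \left(14783 + 68\right) - 30160 = 14851 - 30160 = -15309$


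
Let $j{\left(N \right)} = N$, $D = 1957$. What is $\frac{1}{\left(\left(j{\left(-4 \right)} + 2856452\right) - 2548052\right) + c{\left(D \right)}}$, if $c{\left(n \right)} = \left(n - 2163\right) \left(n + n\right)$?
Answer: $- \frac{1}{497888} \approx -2.0085 \cdot 10^{-6}$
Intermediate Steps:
$c{\left(n \right)} = 2 n \left(-2163 + n\right)$ ($c{\left(n \right)} = \left(-2163 + n\right) 2 n = 2 n \left(-2163 + n\right)$)
$\frac{1}{\left(\left(j{\left(-4 \right)} + 2856452\right) - 2548052\right) + c{\left(D \right)}} = \frac{1}{\left(\left(-4 + 2856452\right) - 2548052\right) + 2 \cdot 1957 \left(-2163 + 1957\right)} = \frac{1}{\left(2856448 - 2548052\right) + 2 \cdot 1957 \left(-206\right)} = \frac{1}{308396 - 806284} = \frac{1}{-497888} = - \frac{1}{497888}$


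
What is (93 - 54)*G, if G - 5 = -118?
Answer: -4407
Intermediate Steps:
G = -113 (G = 5 - 118 = -113)
(93 - 54)*G = (93 - 54)*(-113) = 39*(-113) = -4407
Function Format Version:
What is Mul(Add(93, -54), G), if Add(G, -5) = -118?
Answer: -4407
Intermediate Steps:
G = -113 (G = Add(5, -118) = -113)
Mul(Add(93, -54), G) = Mul(Add(93, -54), -113) = Mul(39, -113) = -4407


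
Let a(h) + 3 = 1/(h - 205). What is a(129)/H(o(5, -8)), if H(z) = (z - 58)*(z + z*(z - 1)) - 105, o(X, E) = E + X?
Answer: 229/49704 ≈ 0.0046073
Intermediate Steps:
a(h) = -3 + 1/(-205 + h) (a(h) = -3 + 1/(h - 205) = -3 + 1/(-205 + h))
H(z) = -105 + (-58 + z)*(z + z*(-1 + z)) (H(z) = (-58 + z)*(z + z*(-1 + z)) - 105 = -105 + (-58 + z)*(z + z*(-1 + z)))
a(129)/H(o(5, -8)) = ((616 - 3*129)/(-205 + 129))/(-105 + (-8 + 5)**3 - 58*(-8 + 5)**2) = ((616 - 387)/(-76))/(-105 + (-3)**3 - 58*(-3)**2) = (-1/76*229)/(-105 - 27 - 58*9) = -229/(76*(-105 - 27 - 522)) = -229/76/(-654) = -229/76*(-1/654) = 229/49704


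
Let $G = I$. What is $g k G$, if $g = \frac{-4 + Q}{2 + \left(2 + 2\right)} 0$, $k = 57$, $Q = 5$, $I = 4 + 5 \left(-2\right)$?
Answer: $0$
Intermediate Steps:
$I = -6$ ($I = 4 - 10 = -6$)
$G = -6$
$g = 0$ ($g = \frac{-4 + 5}{2 + \left(2 + 2\right)} 0 = 1 \frac{1}{2 + 4} \cdot 0 = 1 \cdot \frac{1}{6} \cdot 0 = \frac{1}{6} \cdot 0 = 0$)
$g k G = 0 \cdot 57 \left(-6\right) = 0 \left(-6\right) = 0$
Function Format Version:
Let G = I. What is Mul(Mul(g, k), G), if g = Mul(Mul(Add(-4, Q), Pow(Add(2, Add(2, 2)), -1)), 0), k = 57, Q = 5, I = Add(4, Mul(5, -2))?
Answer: 0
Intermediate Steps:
I = -6 (I = Add(4, -10) = -6)
G = -6
g = 0 (g = Mul(Mul(Add(-4, 5), Pow(Add(2, Add(2, 2)), -1)), 0) = Mul(Mul(1, Pow(Add(2, 4), -1)), 0) = Mul(Mul(1, Pow(6, -1)), 0) = Mul(Mul(1, Rational(1, 6)), 0) = Mul(Rational(1, 6), 0) = 0)
Mul(Mul(g, k), G) = Mul(Mul(0, 57), -6) = Mul(0, -6) = 0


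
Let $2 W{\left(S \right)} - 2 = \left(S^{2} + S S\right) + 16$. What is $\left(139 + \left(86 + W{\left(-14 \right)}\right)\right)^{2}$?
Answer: $184900$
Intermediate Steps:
$W{\left(S \right)} = 9 + S^{2}$ ($W{\left(S \right)} = 1 + \frac{\left(S^{2} + S S\right) + 16}{2} = 1 + \frac{\left(S^{2} + S^{2}\right) + 16}{2} = 1 + \frac{2 S^{2} + 16}{2} = 1 + \frac{16 + 2 S^{2}}{2} = 1 + \left(8 + S^{2}\right) = 9 + S^{2}$)
$\left(139 + \left(86 + W{\left(-14 \right)}\right)\right)^{2} = \left(139 + \left(86 + \left(9 + \left(-14\right)^{2}\right)\right)\right)^{2} = \left(139 + \left(86 + \left(9 + 196\right)\right)\right)^{2} = \left(139 + \left(86 + 205\right)\right)^{2} = \left(139 + 291\right)^{2} = 430^{2} = 184900$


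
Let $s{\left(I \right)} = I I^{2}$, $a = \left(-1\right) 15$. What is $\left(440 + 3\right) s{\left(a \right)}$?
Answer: $-1495125$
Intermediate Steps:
$a = -15$
$s{\left(I \right)} = I^{3}$
$\left(440 + 3\right) s{\left(a \right)} = \left(440 + 3\right) \left(-15\right)^{3} = 443 \left(-3375\right) = -1495125$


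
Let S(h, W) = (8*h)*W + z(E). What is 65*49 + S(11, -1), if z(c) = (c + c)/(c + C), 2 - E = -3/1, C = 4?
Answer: 27883/9 ≈ 3098.1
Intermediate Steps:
E = 5 (E = 2 - (-3)/1 = 2 - (-3) = 2 - 1*(-3) = 2 + 3 = 5)
z(c) = 2*c/(4 + c) (z(c) = (c + c)/(c + 4) = (2*c)/(4 + c) = 2*c/(4 + c))
S(h, W) = 10/9 + 8*W*h (S(h, W) = (8*h)*W + 2*5/(4 + 5) = 8*W*h + 2*5/9 = 8*W*h + 2*5*(1/9) = 8*W*h + 10/9 = 10/9 + 8*W*h)
65*49 + S(11, -1) = 65*49 + (10/9 + 8*(-1)*11) = 3185 + (10/9 - 88) = 3185 - 782/9 = 27883/9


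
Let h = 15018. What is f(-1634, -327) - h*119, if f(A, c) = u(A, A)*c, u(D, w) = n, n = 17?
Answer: -1792701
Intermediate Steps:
u(D, w) = 17
f(A, c) = 17*c
f(-1634, -327) - h*119 = 17*(-327) - 15018*119 = -5559 - 1*1787142 = -5559 - 1787142 = -1792701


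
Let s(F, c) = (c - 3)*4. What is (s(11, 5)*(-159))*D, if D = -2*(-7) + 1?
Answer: -19080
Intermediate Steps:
D = 15 (D = 14 + 1 = 15)
s(F, c) = -12 + 4*c (s(F, c) = (-3 + c)*4 = -12 + 4*c)
(s(11, 5)*(-159))*D = ((-12 + 4*5)*(-159))*15 = ((-12 + 20)*(-159))*15 = (8*(-159))*15 = -1272*15 = -19080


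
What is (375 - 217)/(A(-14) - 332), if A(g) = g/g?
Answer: -158/331 ≈ -0.47734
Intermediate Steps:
A(g) = 1
(375 - 217)/(A(-14) - 332) = (375 - 217)/(1 - 332) = 158/(-331) = 158*(-1/331) = -158/331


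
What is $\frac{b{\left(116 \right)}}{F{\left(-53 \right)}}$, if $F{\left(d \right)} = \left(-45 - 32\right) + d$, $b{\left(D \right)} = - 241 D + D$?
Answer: $\frac{2784}{13} \approx 214.15$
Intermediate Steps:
$b{\left(D \right)} = - 240 D$
$F{\left(d \right)} = -77 + d$
$\frac{b{\left(116 \right)}}{F{\left(-53 \right)}} = \frac{\left(-240\right) 116}{-77 - 53} = - \frac{27840}{-130} = \left(-27840\right) \left(- \frac{1}{130}\right) = \frac{2784}{13}$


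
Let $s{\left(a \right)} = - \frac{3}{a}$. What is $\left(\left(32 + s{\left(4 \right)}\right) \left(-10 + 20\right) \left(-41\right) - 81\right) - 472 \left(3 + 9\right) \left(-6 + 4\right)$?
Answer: $- \frac{3131}{2} \approx -1565.5$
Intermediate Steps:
$\left(\left(32 + s{\left(4 \right)}\right) \left(-10 + 20\right) \left(-41\right) - 81\right) - 472 \left(3 + 9\right) \left(-6 + 4\right) = \left(\left(32 - \frac{3}{4}\right) \left(-10 + 20\right) \left(-41\right) - 81\right) - 472 \left(3 + 9\right) \left(-6 + 4\right) = \left(\left(32 - \frac{3}{4}\right) 10 \left(-41\right) - 81\right) - 472 \cdot 12 \left(-2\right) = \left(\left(32 - \frac{3}{4}\right) 10 \left(-41\right) - 81\right) - -11328 = \left(\frac{125}{4} \cdot 10 \left(-41\right) - 81\right) + 11328 = \left(\frac{625}{2} \left(-41\right) - 81\right) + 11328 = \left(- \frac{25625}{2} - 81\right) + 11328 = - \frac{25787}{2} + 11328 = - \frac{3131}{2}$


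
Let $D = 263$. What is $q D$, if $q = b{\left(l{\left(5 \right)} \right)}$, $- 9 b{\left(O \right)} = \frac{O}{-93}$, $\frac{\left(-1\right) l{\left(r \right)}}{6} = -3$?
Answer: $\frac{526}{93} \approx 5.6559$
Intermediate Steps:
$l{\left(r \right)} = 18$ ($l{\left(r \right)} = \left(-6\right) \left(-3\right) = 18$)
$b{\left(O \right)} = \frac{O}{837}$ ($b{\left(O \right)} = - \frac{O \frac{1}{-93}}{9} = - \frac{O \left(- \frac{1}{93}\right)}{9} = - \frac{\left(- \frac{1}{93}\right) O}{9} = \frac{O}{837}$)
$q = \frac{2}{93}$ ($q = \frac{1}{837} \cdot 18 = \frac{2}{93} \approx 0.021505$)
$q D = \frac{2}{93} \cdot 263 = \frac{526}{93}$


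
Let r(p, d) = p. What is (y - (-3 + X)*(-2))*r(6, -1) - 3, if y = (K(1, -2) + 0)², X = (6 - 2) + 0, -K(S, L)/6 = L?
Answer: 873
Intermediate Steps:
K(S, L) = -6*L
X = 4 (X = 4 + 0 = 4)
y = 144 (y = (-6*(-2) + 0)² = (12 + 0)² = 12² = 144)
(y - (-3 + X)*(-2))*r(6, -1) - 3 = (144 - (-3 + 4)*(-2))*6 - 3 = (144 - (-2))*6 - 3 = (144 - 1*(-2))*6 - 3 = (144 + 2)*6 - 3 = 146*6 - 3 = 876 - 3 = 873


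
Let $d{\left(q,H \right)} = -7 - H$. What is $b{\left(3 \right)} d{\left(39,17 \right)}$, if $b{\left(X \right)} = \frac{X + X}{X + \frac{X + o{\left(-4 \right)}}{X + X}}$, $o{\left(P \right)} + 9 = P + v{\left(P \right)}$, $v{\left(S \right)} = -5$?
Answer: $-288$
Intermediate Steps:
$o{\left(P \right)} = -14 + P$ ($o{\left(P \right)} = -9 + \left(P - 5\right) = -9 + \left(-5 + P\right) = -14 + P$)
$b{\left(X \right)} = \frac{2 X}{X + \frac{-18 + X}{2 X}}$ ($b{\left(X \right)} = \frac{X + X}{X + \frac{X - 18}{X + X}} = \frac{2 X}{X + \frac{X - 18}{2 X}} = \frac{2 X}{X + \left(-18 + X\right) \frac{1}{2 X}} = \frac{2 X}{X + \frac{-18 + X}{2 X}}$)
$b{\left(3 \right)} d{\left(39,17 \right)} = \frac{4 \cdot 3^{2}}{-18 + 3 + 2 \cdot 3^{2}} \left(-7 - 17\right) = 4 \cdot 9 \frac{1}{-18 + 3 + 2 \cdot 9} \left(-7 - 17\right) = 4 \cdot 9 \frac{1}{-18 + 3 + 18} \left(-24\right) = 4 \cdot 9 \cdot \frac{1}{3} \left(-24\right) = 12 \left(-24\right) = -288$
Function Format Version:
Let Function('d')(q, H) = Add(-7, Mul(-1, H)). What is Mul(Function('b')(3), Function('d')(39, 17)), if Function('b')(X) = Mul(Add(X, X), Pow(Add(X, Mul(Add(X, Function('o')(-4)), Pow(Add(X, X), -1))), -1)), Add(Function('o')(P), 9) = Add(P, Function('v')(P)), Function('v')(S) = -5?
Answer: -288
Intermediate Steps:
Function('o')(P) = Add(-14, P) (Function('o')(P) = Add(-9, Add(P, -5)) = Add(-9, Add(-5, P)) = Add(-14, P))
Function('b')(X) = Mul(2, X, Pow(Add(X, Mul(Rational(1, 2), Pow(X, -1), Add(-18, X))), -1)) (Function('b')(X) = Mul(Add(X, X), Pow(Add(X, Mul(Add(X, Add(-14, -4)), Pow(Add(X, X), -1))), -1)) = Mul(Mul(2, X), Pow(Add(X, Mul(Add(X, -18), Pow(Mul(2, X), -1))), -1)) = Mul(Mul(2, X), Pow(Add(X, Mul(Add(-18, X), Mul(Rational(1, 2), Pow(X, -1)))), -1)) = Mul(Mul(2, X), Pow(Add(X, Mul(Rational(1, 2), Pow(X, -1), Add(-18, X))), -1)) = Mul(2, X, Pow(Add(X, Mul(Rational(1, 2), Pow(X, -1), Add(-18, X))), -1)))
Mul(Function('b')(3), Function('d')(39, 17)) = Mul(Mul(4, Pow(3, 2), Pow(Add(-18, 3, Mul(2, Pow(3, 2))), -1)), Add(-7, Mul(-1, 17))) = Mul(Mul(4, 9, Pow(Add(-18, 3, Mul(2, 9)), -1)), Add(-7, -17)) = Mul(Mul(4, 9, Pow(Add(-18, 3, 18), -1)), -24) = Mul(Mul(4, 9, Pow(3, -1)), -24) = Mul(Mul(4, 9, Rational(1, 3)), -24) = Mul(12, -24) = -288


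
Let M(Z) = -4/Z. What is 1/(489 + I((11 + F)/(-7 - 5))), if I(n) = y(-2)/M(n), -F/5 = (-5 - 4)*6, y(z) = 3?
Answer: 16/8105 ≈ 0.0019741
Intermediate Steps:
F = 270 (F = -5*(-5 - 4)*6 = -(-45)*6 = -5*(-54) = 270)
I(n) = -3*n/4 (I(n) = 3/((-4/n)) = 3*(-n/4) = -3*n/4)
1/(489 + I((11 + F)/(-7 - 5))) = 1/(489 - 3*(11 + 270)/(4*(-7 - 5))) = 1/(489 - 843/(4*(-12))) = 1/(489 - 843*(-1)/(4*12)) = 1/(489 - ¾*(-281/12)) = 1/(489 + 281/16) = 1/(8105/16) = 16/8105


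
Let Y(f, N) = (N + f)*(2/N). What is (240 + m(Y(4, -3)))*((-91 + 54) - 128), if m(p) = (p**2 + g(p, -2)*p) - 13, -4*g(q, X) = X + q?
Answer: -37455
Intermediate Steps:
g(q, X) = -X/4 - q/4 (g(q, X) = -(X + q)/4 = -X/4 - q/4)
Y(f, N) = 2*(N + f)/N
m(p) = -13 + p**2 + p*(1/2 - p/4) (m(p) = (p**2 + (-1/4*(-2) - p/4)*p) - 13 = (p**2 + (1/2 - p/4)*p) - 13 = (p**2 + p*(1/2 - p/4)) - 13 = -13 + p**2 + p*(1/2 - p/4))
(240 + m(Y(4, -3)))*((-91 + 54) - 128) = (240 + (-13 + (2 + 2*4/(-3))/2 + 3*(2 + 2*4/(-3))**2/4))*((-91 + 54) - 128) = (240 + (-13 + (2 + 2*4*(-1/3))/2 + 3*(2 + 2*4*(-1/3))**2/4))*(-37 - 128) = (240 + (-13 + (2 - 8/3)/2 + 3*(2 - 8/3)**2/4))*(-165) = (240 + (-13 + (1/2)*(-2/3) + 3*(-2/3)**2/4))*(-165) = (240 + (-13 - 1/3 + (3/4)*(4/9)))*(-165) = (240 + (-13 - 1/3 + 1/3))*(-165) = (240 - 13)*(-165) = 227*(-165) = -37455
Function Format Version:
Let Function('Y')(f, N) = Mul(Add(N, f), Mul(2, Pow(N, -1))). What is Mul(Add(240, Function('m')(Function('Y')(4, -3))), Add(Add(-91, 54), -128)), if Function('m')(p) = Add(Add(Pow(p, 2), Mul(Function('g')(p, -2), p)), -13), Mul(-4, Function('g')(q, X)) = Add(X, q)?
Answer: -37455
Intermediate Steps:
Function('g')(q, X) = Add(Mul(Rational(-1, 4), X), Mul(Rational(-1, 4), q)) (Function('g')(q, X) = Mul(Rational(-1, 4), Add(X, q)) = Add(Mul(Rational(-1, 4), X), Mul(Rational(-1, 4), q)))
Function('Y')(f, N) = Mul(2, Pow(N, -1), Add(N, f))
Function('m')(p) = Add(-13, Pow(p, 2), Mul(p, Add(Rational(1, 2), Mul(Rational(-1, 4), p)))) (Function('m')(p) = Add(Add(Pow(p, 2), Mul(Add(Mul(Rational(-1, 4), -2), Mul(Rational(-1, 4), p)), p)), -13) = Add(Add(Pow(p, 2), Mul(Add(Rational(1, 2), Mul(Rational(-1, 4), p)), p)), -13) = Add(Add(Pow(p, 2), Mul(p, Add(Rational(1, 2), Mul(Rational(-1, 4), p)))), -13) = Add(-13, Pow(p, 2), Mul(p, Add(Rational(1, 2), Mul(Rational(-1, 4), p)))))
Mul(Add(240, Function('m')(Function('Y')(4, -3))), Add(Add(-91, 54), -128)) = Mul(Add(240, Add(-13, Mul(Rational(1, 2), Add(2, Mul(2, 4, Pow(-3, -1)))), Mul(Rational(3, 4), Pow(Add(2, Mul(2, 4, Pow(-3, -1))), 2)))), Add(Add(-91, 54), -128)) = Mul(Add(240, Add(-13, Mul(Rational(1, 2), Add(2, Mul(2, 4, Rational(-1, 3)))), Mul(Rational(3, 4), Pow(Add(2, Mul(2, 4, Rational(-1, 3))), 2)))), Add(-37, -128)) = Mul(Add(240, Add(-13, Mul(Rational(1, 2), Add(2, Rational(-8, 3))), Mul(Rational(3, 4), Pow(Add(2, Rational(-8, 3)), 2)))), -165) = Mul(Add(240, Add(-13, Mul(Rational(1, 2), Rational(-2, 3)), Mul(Rational(3, 4), Pow(Rational(-2, 3), 2)))), -165) = Mul(Add(240, Add(-13, Rational(-1, 3), Mul(Rational(3, 4), Rational(4, 9)))), -165) = Mul(Add(240, Add(-13, Rational(-1, 3), Rational(1, 3))), -165) = Mul(Add(240, -13), -165) = Mul(227, -165) = -37455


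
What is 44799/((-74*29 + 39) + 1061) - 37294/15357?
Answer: -726987767/16063422 ≈ -45.257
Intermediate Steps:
44799/((-74*29 + 39) + 1061) - 37294/15357 = 44799/((-2146 + 39) + 1061) - 37294*1/15357 = 44799/(-2107 + 1061) - 37294/15357 = 44799/(-1046) - 37294/15357 = 44799*(-1/1046) - 37294/15357 = -44799/1046 - 37294/15357 = -726987767/16063422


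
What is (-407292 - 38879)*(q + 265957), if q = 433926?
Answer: -312267497993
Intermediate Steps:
(-407292 - 38879)*(q + 265957) = (-407292 - 38879)*(433926 + 265957) = -446171*699883 = -312267497993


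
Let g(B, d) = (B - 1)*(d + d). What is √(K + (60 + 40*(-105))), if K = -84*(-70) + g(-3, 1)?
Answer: 2*√433 ≈ 41.617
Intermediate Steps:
g(B, d) = 2*d*(-1 + B) (g(B, d) = (-1 + B)*(2*d) = 2*d*(-1 + B))
K = 5872 (K = -84*(-70) + 2*1*(-1 - 3) = 5880 + 2*1*(-4) = 5880 - 8 = 5872)
√(K + (60 + 40*(-105))) = √(5872 + (60 + 40*(-105))) = √(5872 + (60 - 4200)) = √(5872 - 4140) = √1732 = 2*√433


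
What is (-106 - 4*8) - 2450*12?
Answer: -29538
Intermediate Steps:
(-106 - 4*8) - 2450*12 = (-106 - 32) - 1*29400 = -138 - 29400 = -29538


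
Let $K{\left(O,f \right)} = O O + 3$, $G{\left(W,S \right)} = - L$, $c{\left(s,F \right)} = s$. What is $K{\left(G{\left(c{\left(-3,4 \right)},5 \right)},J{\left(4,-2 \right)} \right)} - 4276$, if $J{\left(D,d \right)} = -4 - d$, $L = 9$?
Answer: $-4192$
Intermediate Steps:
$G{\left(W,S \right)} = -9$ ($G{\left(W,S \right)} = \left(-1\right) 9 = -9$)
$K{\left(O,f \right)} = 3 + O^{2}$ ($K{\left(O,f \right)} = O^{2} + 3 = 3 + O^{2}$)
$K{\left(G{\left(c{\left(-3,4 \right)},5 \right)},J{\left(4,-2 \right)} \right)} - 4276 = \left(3 + \left(-9\right)^{2}\right) - 4276 = \left(3 + 81\right) - 4276 = 84 - 4276 = -4192$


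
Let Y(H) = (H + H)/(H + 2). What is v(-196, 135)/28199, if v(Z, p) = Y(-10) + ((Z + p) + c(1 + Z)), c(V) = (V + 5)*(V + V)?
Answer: 148083/56398 ≈ 2.6257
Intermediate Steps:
c(V) = 2*V*(5 + V) (c(V) = (5 + V)*(2*V) = 2*V*(5 + V))
Y(H) = 2*H/(2 + H) (Y(H) = (2*H)/(2 + H) = 2*H/(2 + H))
v(Z, p) = 5/2 + Z + p + 2*(1 + Z)*(6 + Z) (v(Z, p) = 2*(-10)/(2 - 10) + ((Z + p) + 2*(1 + Z)*(5 + (1 + Z))) = 2*(-10)/(-8) + ((Z + p) + 2*(1 + Z)*(6 + Z)) = 2*(-10)*(-1/8) + (Z + p + 2*(1 + Z)*(6 + Z)) = 5/2 + (Z + p + 2*(1 + Z)*(6 + Z)) = 5/2 + Z + p + 2*(1 + Z)*(6 + Z))
v(-196, 135)/28199 = (29/2 + 135 + 2*(-196)**2 + 15*(-196))/28199 = (29/2 + 135 + 2*38416 - 2940)*(1/28199) = (29/2 + 135 + 76832 - 2940)*(1/28199) = (148083/2)*(1/28199) = 148083/56398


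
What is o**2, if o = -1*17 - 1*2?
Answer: 361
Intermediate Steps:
o = -19 (o = -17 - 2 = -19)
o**2 = (-19)**2 = 361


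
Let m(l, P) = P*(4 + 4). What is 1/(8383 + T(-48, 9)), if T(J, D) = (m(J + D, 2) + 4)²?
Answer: 1/8783 ≈ 0.00011386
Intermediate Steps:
m(l, P) = 8*P (m(l, P) = P*8 = 8*P)
T(J, D) = 400 (T(J, D) = (8*2 + 4)² = (16 + 4)² = 20² = 400)
1/(8383 + T(-48, 9)) = 1/(8383 + 400) = 1/8783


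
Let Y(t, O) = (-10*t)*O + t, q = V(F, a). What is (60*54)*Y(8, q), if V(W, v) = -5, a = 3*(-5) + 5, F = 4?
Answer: 1321920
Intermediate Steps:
a = -10 (a = -15 + 5 = -10)
q = -5
Y(t, O) = t - 10*O*t (Y(t, O) = -10*O*t + t = t - 10*O*t)
(60*54)*Y(8, q) = (60*54)*(8*(1 - 10*(-5))) = 3240*(8*(1 + 50)) = 3240*(8*51) = 3240*408 = 1321920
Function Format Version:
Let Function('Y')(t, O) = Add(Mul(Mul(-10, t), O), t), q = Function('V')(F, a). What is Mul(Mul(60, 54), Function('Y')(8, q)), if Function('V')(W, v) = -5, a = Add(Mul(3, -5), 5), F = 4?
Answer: 1321920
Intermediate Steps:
a = -10 (a = Add(-15, 5) = -10)
q = -5
Function('Y')(t, O) = Add(t, Mul(-10, O, t)) (Function('Y')(t, O) = Add(Mul(-10, O, t), t) = Add(t, Mul(-10, O, t)))
Mul(Mul(60, 54), Function('Y')(8, q)) = Mul(Mul(60, 54), Mul(8, Add(1, Mul(-10, -5)))) = Mul(3240, Mul(8, Add(1, 50))) = Mul(3240, Mul(8, 51)) = Mul(3240, 408) = 1321920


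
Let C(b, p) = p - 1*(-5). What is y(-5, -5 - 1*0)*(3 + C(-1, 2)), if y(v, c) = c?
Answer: -50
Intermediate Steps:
C(b, p) = 5 + p (C(b, p) = p + 5 = 5 + p)
y(-5, -5 - 1*0)*(3 + C(-1, 2)) = (-5 - 1*0)*(3 + (5 + 2)) = (-5 + 0)*(3 + 7) = -5*10 = -50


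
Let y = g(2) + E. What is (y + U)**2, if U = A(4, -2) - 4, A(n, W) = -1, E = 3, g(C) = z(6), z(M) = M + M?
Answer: 100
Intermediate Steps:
z(M) = 2*M
g(C) = 12 (g(C) = 2*6 = 12)
U = -5 (U = -1 - 4 = -5)
y = 15 (y = 12 + 3 = 15)
(y + U)**2 = (15 - 5)**2 = 10**2 = 100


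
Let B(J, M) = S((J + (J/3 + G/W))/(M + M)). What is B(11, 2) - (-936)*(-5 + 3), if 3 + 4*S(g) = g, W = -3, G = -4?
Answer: -7487/4 ≈ -1871.8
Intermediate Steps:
S(g) = -3/4 + g/4
B(J, M) = -3/4 + (4/3 + 4*J/3)/(8*M) (B(J, M) = -3/4 + ((J + (J/3 - 4/(-3)))/(M + M))/4 = -3/4 + ((J + (J*(1/3) - 4*(-1/3)))/((2*M)))/4 = -3/4 + ((J + (J/3 + 4/3))*(1/(2*M)))/4 = -3/4 + ((J + (4/3 + J/3))*(1/(2*M)))/4 = -3/4 + ((4/3 + 4*J/3)*(1/(2*M)))/4 = -3/4 + ((4/3 + 4*J/3)/(2*M))/4 = -3/4 + (4/3 + 4*J/3)/(8*M))
B(11, 2) - (-936)*(-5 + 3) = (1/12)*(2 - 9*2 + 2*11)/2 - (-936)*(-5 + 3) = (1/12)*(1/2)*(2 - 18 + 22) - (-936)*(-2) = (1/12)*(1/2)*6 - 156*12 = 1/4 - 1872 = -7487/4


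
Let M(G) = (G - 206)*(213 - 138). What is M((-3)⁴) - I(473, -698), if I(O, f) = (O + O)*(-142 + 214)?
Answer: -77487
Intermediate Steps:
I(O, f) = 144*O (I(O, f) = (2*O)*72 = 144*O)
M(G) = -15450 + 75*G (M(G) = (-206 + G)*75 = -15450 + 75*G)
M((-3)⁴) - I(473, -698) = (-15450 + 75*(-3)⁴) - 144*473 = (-15450 + 75*81) - 1*68112 = (-15450 + 6075) - 68112 = -9375 - 68112 = -77487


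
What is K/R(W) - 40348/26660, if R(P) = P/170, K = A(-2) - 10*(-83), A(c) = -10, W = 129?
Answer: 21576739/19995 ≈ 1079.1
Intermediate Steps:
K = 820 (K = -10 - 10*(-83) = -10 + 830 = 820)
R(P) = P/170 (R(P) = P*(1/170) = P/170)
K/R(W) - 40348/26660 = 820/(((1/170)*129)) - 40348/26660 = 820/(129/170) - 40348*1/26660 = 820*(170/129) - 10087/6665 = 139400/129 - 10087/6665 = 21576739/19995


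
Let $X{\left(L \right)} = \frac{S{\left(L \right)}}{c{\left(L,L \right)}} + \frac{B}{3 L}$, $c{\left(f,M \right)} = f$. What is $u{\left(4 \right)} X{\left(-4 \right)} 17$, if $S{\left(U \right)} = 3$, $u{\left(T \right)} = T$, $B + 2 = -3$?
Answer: $- \frac{68}{3} \approx -22.667$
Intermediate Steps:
$B = -5$ ($B = -2 - 3 = -5$)
$X{\left(L \right)} = \frac{4}{3 L}$ ($X{\left(L \right)} = \frac{3}{L} - \frac{5}{3 L} = \frac{4}{3 L}$)
$u{\left(4 \right)} X{\left(-4 \right)} 17 = 4 \frac{4}{3 \left(-4\right)} 17 = 4 \cdot \frac{4}{3} \left(- \frac{1}{4}\right) 17 = 4 \left(- \frac{1}{3}\right) 17 = \left(- \frac{4}{3}\right) 17 = - \frac{68}{3}$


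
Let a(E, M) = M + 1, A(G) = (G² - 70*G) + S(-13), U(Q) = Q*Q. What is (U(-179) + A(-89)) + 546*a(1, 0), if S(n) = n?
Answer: 46725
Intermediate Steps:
U(Q) = Q²
A(G) = -13 + G² - 70*G (A(G) = (G² - 70*G) - 13 = -13 + G² - 70*G)
a(E, M) = 1 + M
(U(-179) + A(-89)) + 546*a(1, 0) = ((-179)² + (-13 + (-89)² - 70*(-89))) + 546*(1 + 0) = (32041 + (-13 + 7921 + 6230)) + 546*1 = (32041 + 14138) + 546 = 46179 + 546 = 46725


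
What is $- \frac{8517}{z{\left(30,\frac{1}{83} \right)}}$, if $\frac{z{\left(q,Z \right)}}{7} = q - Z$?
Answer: $- \frac{706911}{17423} \approx -40.573$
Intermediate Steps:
$z{\left(q,Z \right)} = - 7 Z + 7 q$ ($z{\left(q,Z \right)} = 7 \left(q - Z\right) = - 7 Z + 7 q$)
$- \frac{8517}{z{\left(30,\frac{1}{83} \right)}} = - \frac{8517}{- \frac{7}{83} + 7 \cdot 30} = - \frac{8517}{\left(-7\right) \frac{1}{83} + 210} = - \frac{8517}{- \frac{7}{83} + 210} = - \frac{8517}{\frac{17423}{83}} = \left(-8517\right) \frac{83}{17423} = - \frac{706911}{17423}$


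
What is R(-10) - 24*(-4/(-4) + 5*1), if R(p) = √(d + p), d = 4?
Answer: -144 + I*√6 ≈ -144.0 + 2.4495*I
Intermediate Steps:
R(p) = √(4 + p)
R(-10) - 24*(-4/(-4) + 5*1) = √(4 - 10) - 24*(-4/(-4) + 5*1) = √(-6) - 24*(-4*(-¼) + 5) = I*√6 - 24*(1 + 5) = I*√6 - 24*6 = I*√6 - 144 = -144 + I*√6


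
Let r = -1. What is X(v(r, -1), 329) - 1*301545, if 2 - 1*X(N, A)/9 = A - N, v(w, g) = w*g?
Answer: -304479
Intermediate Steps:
v(w, g) = g*w
X(N, A) = 18 - 9*A + 9*N (X(N, A) = 18 - 9*(A - N) = 18 + (-9*A + 9*N) = 18 - 9*A + 9*N)
X(v(r, -1), 329) - 1*301545 = (18 - 9*329 + 9*(-1*(-1))) - 1*301545 = (18 - 2961 + 9*1) - 301545 = (18 - 2961 + 9) - 301545 = -2934 - 301545 = -304479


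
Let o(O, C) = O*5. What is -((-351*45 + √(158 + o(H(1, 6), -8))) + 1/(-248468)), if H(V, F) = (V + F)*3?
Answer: 3924552061/248468 - √263 ≈ 15779.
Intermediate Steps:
H(V, F) = 3*F + 3*V (H(V, F) = (F + V)*3 = 3*F + 3*V)
o(O, C) = 5*O
-((-351*45 + √(158 + o(H(1, 6), -8))) + 1/(-248468)) = -((-351*45 + √(158 + 5*(3*6 + 3*1))) + 1/(-248468)) = -((-15795 + √(158 + 5*(18 + 3))) - 1/248468) = -((-15795 + √(158 + 5*21)) - 1/248468) = -((-15795 + √(158 + 105)) - 1/248468) = -((-15795 + √263) - 1/248468) = -(-3924552061/248468 + √263) = 3924552061/248468 - √263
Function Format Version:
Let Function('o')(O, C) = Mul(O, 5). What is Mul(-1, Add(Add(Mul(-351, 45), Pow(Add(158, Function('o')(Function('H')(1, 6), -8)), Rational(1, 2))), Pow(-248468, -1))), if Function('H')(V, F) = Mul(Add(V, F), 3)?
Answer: Add(Rational(3924552061, 248468), Mul(-1, Pow(263, Rational(1, 2)))) ≈ 15779.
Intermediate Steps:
Function('H')(V, F) = Add(Mul(3, F), Mul(3, V)) (Function('H')(V, F) = Mul(Add(F, V), 3) = Add(Mul(3, F), Mul(3, V)))
Function('o')(O, C) = Mul(5, O)
Mul(-1, Add(Add(Mul(-351, 45), Pow(Add(158, Function('o')(Function('H')(1, 6), -8)), Rational(1, 2))), Pow(-248468, -1))) = Mul(-1, Add(Add(Mul(-351, 45), Pow(Add(158, Mul(5, Add(Mul(3, 6), Mul(3, 1)))), Rational(1, 2))), Pow(-248468, -1))) = Mul(-1, Add(Add(-15795, Pow(Add(158, Mul(5, Add(18, 3))), Rational(1, 2))), Rational(-1, 248468))) = Mul(-1, Add(Add(-15795, Pow(Add(158, Mul(5, 21)), Rational(1, 2))), Rational(-1, 248468))) = Mul(-1, Add(Add(-15795, Pow(Add(158, 105), Rational(1, 2))), Rational(-1, 248468))) = Mul(-1, Add(Add(-15795, Pow(263, Rational(1, 2))), Rational(-1, 248468))) = Mul(-1, Add(Rational(-3924552061, 248468), Pow(263, Rational(1, 2)))) = Add(Rational(3924552061, 248468), Mul(-1, Pow(263, Rational(1, 2))))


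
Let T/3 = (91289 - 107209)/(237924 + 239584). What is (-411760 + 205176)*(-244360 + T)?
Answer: 6026256835745440/119377 ≈ 5.0481e+10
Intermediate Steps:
T = -11940/119377 (T = 3*((91289 - 107209)/(237924 + 239584)) = 3*(-15920/477508) = 3*(-15920*1/477508) = 3*(-3980/119377) = -11940/119377 ≈ -0.10002)
(-411760 + 205176)*(-244360 + T) = (-411760 + 205176)*(-244360 - 11940/119377) = -206584*(-29170975660/119377) = 6026256835745440/119377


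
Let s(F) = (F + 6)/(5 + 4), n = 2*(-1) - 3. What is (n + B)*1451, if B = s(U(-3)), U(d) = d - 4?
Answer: -66746/9 ≈ -7416.2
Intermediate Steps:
U(d) = -4 + d
n = -5 (n = -2 - 3 = -5)
s(F) = ⅔ + F/9 (s(F) = (6 + F)/9 = (6 + F)*(⅑) = ⅔ + F/9)
B = -⅑ (B = ⅔ + (-4 - 3)/9 = ⅔ + (⅑)*(-7) = ⅔ - 7/9 = -⅑ ≈ -0.11111)
(n + B)*1451 = (-5 - ⅑)*1451 = -46/9*1451 = -66746/9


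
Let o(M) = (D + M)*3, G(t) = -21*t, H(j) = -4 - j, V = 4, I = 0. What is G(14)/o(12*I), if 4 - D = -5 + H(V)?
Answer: -98/17 ≈ -5.7647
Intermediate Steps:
D = 17 (D = 4 - (-5 + (-4 - 1*4)) = 4 - (-5 + (-4 - 4)) = 4 - (-5 - 8) = 4 - 1*(-13) = 4 + 13 = 17)
o(M) = 51 + 3*M (o(M) = (17 + M)*3 = 51 + 3*M)
G(14)/o(12*I) = (-21*14)/(51 + 3*(12*0)) = -294/(51 + 3*0) = -294/(51 + 0) = -294/51 = -294*1/51 = -98/17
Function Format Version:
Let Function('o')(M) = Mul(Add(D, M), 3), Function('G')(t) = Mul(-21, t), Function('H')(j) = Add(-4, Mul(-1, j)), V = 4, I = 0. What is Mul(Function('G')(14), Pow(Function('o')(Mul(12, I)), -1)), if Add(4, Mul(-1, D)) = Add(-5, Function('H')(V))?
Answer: Rational(-98, 17) ≈ -5.7647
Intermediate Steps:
D = 17 (D = Add(4, Mul(-1, Add(-5, Add(-4, Mul(-1, 4))))) = Add(4, Mul(-1, Add(-5, Add(-4, -4)))) = Add(4, Mul(-1, Add(-5, -8))) = Add(4, Mul(-1, -13)) = Add(4, 13) = 17)
Function('o')(M) = Add(51, Mul(3, M)) (Function('o')(M) = Mul(Add(17, M), 3) = Add(51, Mul(3, M)))
Mul(Function('G')(14), Pow(Function('o')(Mul(12, I)), -1)) = Mul(Mul(-21, 14), Pow(Add(51, Mul(3, Mul(12, 0))), -1)) = Mul(-294, Pow(Add(51, Mul(3, 0)), -1)) = Mul(-294, Pow(Add(51, 0), -1)) = Mul(-294, Pow(51, -1)) = Mul(-294, Rational(1, 51)) = Rational(-98, 17)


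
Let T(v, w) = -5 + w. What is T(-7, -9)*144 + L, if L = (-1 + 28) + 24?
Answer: -1965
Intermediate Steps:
L = 51 (L = 27 + 24 = 51)
T(-7, -9)*144 + L = (-5 - 9)*144 + 51 = -14*144 + 51 = -2016 + 51 = -1965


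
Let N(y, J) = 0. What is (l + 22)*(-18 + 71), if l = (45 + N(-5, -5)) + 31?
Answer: 5194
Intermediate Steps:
l = 76 (l = (45 + 0) + 31 = 45 + 31 = 76)
(l + 22)*(-18 + 71) = (76 + 22)*(-18 + 71) = 98*53 = 5194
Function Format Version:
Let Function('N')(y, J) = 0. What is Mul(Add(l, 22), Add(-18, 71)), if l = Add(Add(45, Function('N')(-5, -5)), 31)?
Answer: 5194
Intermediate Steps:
l = 76 (l = Add(Add(45, 0), 31) = Add(45, 31) = 76)
Mul(Add(l, 22), Add(-18, 71)) = Mul(Add(76, 22), Add(-18, 71)) = Mul(98, 53) = 5194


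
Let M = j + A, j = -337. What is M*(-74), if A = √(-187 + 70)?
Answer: 24938 - 222*I*√13 ≈ 24938.0 - 800.43*I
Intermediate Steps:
A = 3*I*√13 (A = √(-117) = 3*I*√13 ≈ 10.817*I)
M = -337 + 3*I*√13 ≈ -337.0 + 10.817*I
M*(-74) = (-337 + 3*I*√13)*(-74) = 24938 - 222*I*√13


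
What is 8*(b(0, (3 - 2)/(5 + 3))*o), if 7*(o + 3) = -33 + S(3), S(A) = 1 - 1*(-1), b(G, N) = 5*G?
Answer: 0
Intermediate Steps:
S(A) = 2 (S(A) = 1 + 1 = 2)
o = -52/7 (o = -3 + (-33 + 2)/7 = -3 + (⅐)*(-31) = -3 - 31/7 = -52/7 ≈ -7.4286)
8*(b(0, (3 - 2)/(5 + 3))*o) = 8*((5*0)*(-52/7)) = 8*(0*(-52/7)) = 8*0 = 0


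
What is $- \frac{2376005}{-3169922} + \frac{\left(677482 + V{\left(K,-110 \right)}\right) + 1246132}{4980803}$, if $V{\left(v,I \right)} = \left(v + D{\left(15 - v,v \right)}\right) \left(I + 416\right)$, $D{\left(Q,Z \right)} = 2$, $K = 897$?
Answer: $\frac{1106126217223}{928750412198} \approx 1.191$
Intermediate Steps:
$V{\left(v,I \right)} = \left(2 + v\right) \left(416 + I\right)$ ($V{\left(v,I \right)} = \left(v + 2\right) \left(I + 416\right) = \left(2 + v\right) \left(416 + I\right)$)
$- \frac{2376005}{-3169922} + \frac{\left(677482 + V{\left(K,-110 \right)}\right) + 1246132}{4980803} = - \frac{2376005}{-3169922} + \frac{\left(677482 + \left(832 + 2 \left(-110\right) + 416 \cdot 897 - 98670\right)\right) + 1246132}{4980803} = \left(-2376005\right) \left(- \frac{1}{3169922}\right) + \left(\left(677482 + \left(832 - 220 + 373152 - 98670\right)\right) + 1246132\right) \frac{1}{4980803} = \frac{139765}{186466} + \left(\left(677482 + 275094\right) + 1246132\right) \frac{1}{4980803} = \frac{139765}{186466} + \left(952576 + 1246132\right) \frac{1}{4980803} = \frac{139765}{186466} + 2198708 \cdot \frac{1}{4980803} = \frac{139765}{186466} + \frac{2198708}{4980803} = \frac{1106126217223}{928750412198}$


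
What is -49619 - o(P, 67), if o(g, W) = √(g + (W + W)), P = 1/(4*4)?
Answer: -49619 - √2145/4 ≈ -49631.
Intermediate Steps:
P = 1/16 ≈ 0.062500
o(g, W) = √(g + 2*W)
-49619 - o(P, 67) = -49619 - √(1/16 + 2*67) = -49619 - √(1/16 + 134) = -49619 - √(2145/16) = -49619 - √2145/4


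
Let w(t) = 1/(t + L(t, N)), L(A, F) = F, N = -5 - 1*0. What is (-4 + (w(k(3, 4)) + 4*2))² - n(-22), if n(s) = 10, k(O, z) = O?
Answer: 9/4 ≈ 2.2500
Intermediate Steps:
N = -5 (N = -5 + 0 = -5)
w(t) = 1/(-5 + t) (w(t) = 1/(t - 5) = 1/(-5 + t))
(-4 + (w(k(3, 4)) + 4*2))² - n(-22) = (-4 + (1/(-5 + 3) + 4*2))² - 1*10 = (-4 + (1/(-2) + 8))² - 10 = (-4 + (-½ + 8))² - 10 = (-4 + 15/2)² - 10 = (7/2)² - 10 = 49/4 - 10 = 9/4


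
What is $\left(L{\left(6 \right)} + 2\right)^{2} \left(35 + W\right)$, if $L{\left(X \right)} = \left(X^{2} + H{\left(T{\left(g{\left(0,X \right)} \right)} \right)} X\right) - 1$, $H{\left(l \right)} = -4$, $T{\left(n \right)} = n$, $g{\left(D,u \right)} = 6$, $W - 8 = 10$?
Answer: $8957$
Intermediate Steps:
$W = 18$ ($W = 8 + 10 = 18$)
$L{\left(X \right)} = -1 + X^{2} - 4 X$ ($L{\left(X \right)} = \left(X^{2} - 4 X\right) - 1 = -1 + X^{2} - 4 X$)
$\left(L{\left(6 \right)} + 2\right)^{2} \left(35 + W\right) = \left(\left(-1 + 6^{2} - 24\right) + 2\right)^{2} \left(35 + 18\right) = \left(\left(-1 + 36 - 24\right) + 2\right)^{2} \cdot 53 = \left(11 + 2\right)^{2} \cdot 53 = 13^{2} \cdot 53 = 169 \cdot 53 = 8957$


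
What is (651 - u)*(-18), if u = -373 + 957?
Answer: -1206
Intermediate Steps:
u = 584
(651 - u)*(-18) = (651 - 1*584)*(-18) = (651 - 584)*(-18) = 67*(-18) = -1206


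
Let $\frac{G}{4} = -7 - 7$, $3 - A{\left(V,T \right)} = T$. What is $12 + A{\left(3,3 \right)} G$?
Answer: $12$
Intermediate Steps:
$A{\left(V,T \right)} = 3 - T$
$G = -56$ ($G = 4 \left(-7 - 7\right) = 4 \left(-14\right) = -56$)
$12 + A{\left(3,3 \right)} G = 12 + \left(3 - 3\right) \left(-56\right) = 12 + 0 \left(-56\right) = 12 + 0 = 12$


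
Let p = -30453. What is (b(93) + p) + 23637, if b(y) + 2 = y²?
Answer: 1831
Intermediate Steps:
b(y) = -2 + y²
(b(93) + p) + 23637 = ((-2 + 93²) - 30453) + 23637 = ((-2 + 8649) - 30453) + 23637 = (8647 - 30453) + 23637 = -21806 + 23637 = 1831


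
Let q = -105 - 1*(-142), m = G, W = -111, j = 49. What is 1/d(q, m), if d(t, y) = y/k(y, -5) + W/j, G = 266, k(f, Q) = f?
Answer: -49/62 ≈ -0.79032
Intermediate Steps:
m = 266
q = 37 (q = -105 + 142 = 37)
d(t, y) = -62/49 (d(t, y) = y/y - 111/49 = 1 - 111*1/49 = 1 - 111/49 = -62/49)
1/d(q, m) = 1/(-62/49) = -49/62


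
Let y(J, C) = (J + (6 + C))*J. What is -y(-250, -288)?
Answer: -133000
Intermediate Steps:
y(J, C) = J*(6 + C + J) (y(J, C) = (6 + C + J)*J = J*(6 + C + J))
-y(-250, -288) = -(-250)*(6 - 288 - 250) = -(-250)*(-532) = -1*133000 = -133000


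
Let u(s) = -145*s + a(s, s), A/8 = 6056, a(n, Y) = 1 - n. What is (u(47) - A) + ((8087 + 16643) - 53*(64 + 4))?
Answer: -34183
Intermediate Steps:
A = 48448 (A = 8*6056 = 48448)
u(s) = 1 - 146*s (u(s) = -145*s + (1 - s) = 1 - 146*s)
(u(47) - A) + ((8087 + 16643) - 53*(64 + 4)) = ((1 - 146*47) - 1*48448) + ((8087 + 16643) - 53*(64 + 4)) = ((1 - 6862) - 48448) + (24730 - 53*68) = (-6861 - 48448) + (24730 - 3604) = -55309 + 21126 = -34183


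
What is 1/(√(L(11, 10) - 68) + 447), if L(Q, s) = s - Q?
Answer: 149/66626 - I*√69/199878 ≈ 0.0022364 - 4.1558e-5*I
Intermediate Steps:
1/(√(L(11, 10) - 68) + 447) = 1/(√((10 - 1*11) - 68) + 447) = 1/(√((10 - 11) - 68) + 447) = 1/(√(-1 - 68) + 447) = 1/(√(-69) + 447) = 1/(I*√69 + 447) = 1/(447 + I*√69)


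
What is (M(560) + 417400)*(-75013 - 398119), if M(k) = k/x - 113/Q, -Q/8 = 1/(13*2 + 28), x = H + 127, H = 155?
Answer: -27896443607813/141 ≈ -1.9785e+11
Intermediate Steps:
x = 282 (x = 155 + 127 = 282)
Q = -4/27 (Q = -8/(13*2 + 28) = -8/(26 + 28) = -8/54 = -8*1/54 = -4/27 ≈ -0.14815)
M(k) = 3051/4 + k/282 (M(k) = k/282 - 113/(-4/27) = k*(1/282) - 113*(-27/4) = k/282 + 3051/4 = 3051/4 + k/282)
(M(560) + 417400)*(-75013 - 398119) = ((3051/4 + (1/282)*560) + 417400)*(-75013 - 398119) = ((3051/4 + 280/141) + 417400)*(-473132) = (431311/564 + 417400)*(-473132) = (235844911/564)*(-473132) = -27896443607813/141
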